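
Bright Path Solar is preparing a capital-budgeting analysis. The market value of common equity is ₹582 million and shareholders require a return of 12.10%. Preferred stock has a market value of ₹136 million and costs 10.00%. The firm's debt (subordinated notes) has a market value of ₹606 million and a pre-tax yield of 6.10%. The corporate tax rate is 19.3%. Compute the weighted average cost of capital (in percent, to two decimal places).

Total capital V = 582 + 136 + 606 = 1324.
Equity: weight = 582/1324 = 0.4396; cost = 12.1%.
Preferred: weight = 136/1324 = 0.1027; cost = 10%.
Subordinated notes: weight = 606/1324 = 0.4577; after-tax cost = 6.1% × (1 − 19.3%) = 4.9227%.
WACC = 0.4396 × 12.1000% + 0.1027 × 10.0000% + 0.4577 × 4.9227% = 8.5992%.

8.60%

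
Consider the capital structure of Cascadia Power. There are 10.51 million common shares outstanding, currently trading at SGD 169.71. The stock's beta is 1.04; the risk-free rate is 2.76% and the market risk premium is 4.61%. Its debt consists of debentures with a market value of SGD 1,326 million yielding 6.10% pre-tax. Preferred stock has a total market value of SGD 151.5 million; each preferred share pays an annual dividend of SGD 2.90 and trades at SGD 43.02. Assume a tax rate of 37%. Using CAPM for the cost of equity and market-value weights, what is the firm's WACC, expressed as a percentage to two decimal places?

Cost of equity via CAPM: Re = 2.76% + 1.04 × 4.61% = 7.5544%.
Cost of preferred: Rp = 2.9 / 43.02 = 6.7411%.
Market value of equity E = 169.71 × 10.51m = 1783.6521m.
Total capital V = 1783.6521 + 151.5 + 1326 = 3261.1521.
Equity: weight = 1783.6521/3261.1521 = 0.5469; cost = 7.5544%.
Preferred: weight = 151.5/3261.1521 = 0.0465; cost = 6.7411%.
Debentures: weight = 1326/3261.1521 = 0.4066; after-tax cost = 6.1% × (1 − 37%) = 3.8430%.
WACC = 0.5469 × 7.5544% + 0.0465 × 6.7411% + 0.4066 × 3.8430% = 6.0075%.

6.01%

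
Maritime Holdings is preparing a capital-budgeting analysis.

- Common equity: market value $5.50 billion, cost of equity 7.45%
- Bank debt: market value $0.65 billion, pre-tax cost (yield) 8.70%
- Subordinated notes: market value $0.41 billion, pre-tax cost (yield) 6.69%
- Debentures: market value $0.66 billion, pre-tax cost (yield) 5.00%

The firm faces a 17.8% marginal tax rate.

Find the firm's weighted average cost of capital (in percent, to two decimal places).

Total capital V = 5.5 + 0.65 + 0.41 + 0.66 = 7.22.
Equity: weight = 5.5/7.22 = 0.7618; cost = 7.45%.
Bank debt: weight = 0.65/7.22 = 0.0900; after-tax cost = 8.7% × (1 − 17.8%) = 7.1514%.
Subordinated notes: weight = 0.41/7.22 = 0.0568; after-tax cost = 6.69% × (1 − 17.8%) = 5.4992%.
Debentures: weight = 0.66/7.22 = 0.0914; after-tax cost = 5% × (1 − 17.8%) = 4.1100%.
WACC = 0.7618 × 7.4500% + 0.0900 × 7.1514% + 0.0568 × 5.4992% + 0.0914 × 4.1100% = 7.0070%.

7.01%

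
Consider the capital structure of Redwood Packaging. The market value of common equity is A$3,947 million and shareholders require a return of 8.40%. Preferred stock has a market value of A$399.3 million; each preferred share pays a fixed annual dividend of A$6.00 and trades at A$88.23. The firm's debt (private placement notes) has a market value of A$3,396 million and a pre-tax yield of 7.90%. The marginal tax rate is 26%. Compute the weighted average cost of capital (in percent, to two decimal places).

Cost of preferred: Rp = 6.0 / 88.23 = 6.8004%.
Total capital V = 3947 + 399.3 + 3396 = 7742.3.
Equity: weight = 3947/7742.3 = 0.5098; cost = 8.4%.
Preferred: weight = 399.3/7742.3 = 0.0516; cost = 6.8004%.
Private placement notes: weight = 3396/7742.3 = 0.4386; after-tax cost = 7.9% × (1 − 26%) = 5.8460%.
WACC = 0.5098 × 8.4000% + 0.0516 × 6.8004% + 0.4386 × 5.8460% = 7.1972%.

7.20%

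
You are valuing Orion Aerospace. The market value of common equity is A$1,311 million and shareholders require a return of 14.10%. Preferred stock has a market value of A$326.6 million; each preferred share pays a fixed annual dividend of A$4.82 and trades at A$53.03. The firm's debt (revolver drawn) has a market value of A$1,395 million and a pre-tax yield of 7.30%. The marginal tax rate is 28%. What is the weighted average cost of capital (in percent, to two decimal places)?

Cost of preferred: Rp = 4.82 / 53.03 = 9.0892%.
Total capital V = 1311 + 326.6 + 1395 = 3032.6.
Equity: weight = 1311/3032.6 = 0.4323; cost = 14.1%.
Preferred: weight = 326.6/3032.6 = 0.1077; cost = 9.0892%.
Revolver drawn: weight = 1395/3032.6 = 0.4600; after-tax cost = 7.3% × (1 − 28%) = 5.2560%.
WACC = 0.4323 × 14.1000% + 0.1077 × 9.0892% + 0.4600 × 5.2560% = 9.4921%.

9.49%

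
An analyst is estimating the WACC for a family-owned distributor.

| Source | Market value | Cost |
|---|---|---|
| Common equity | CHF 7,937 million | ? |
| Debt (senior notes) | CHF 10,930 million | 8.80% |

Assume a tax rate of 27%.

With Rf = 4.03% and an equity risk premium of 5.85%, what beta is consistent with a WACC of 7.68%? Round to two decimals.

Total capital V = 7937 + 10930 = 18867.
Equity weight = 7937/18867 = 0.4207.
Senior notes weight = 10930/18867 = 0.5793.
Debt contribution = 0.5793 × 8.8% × (1 − 27%) = 3.7215%.
Required equity contribution = 7.68% − 3.7215% = 3.9585%  ⇒  Re = 9.4096%.
CAPM: 9.4096% = 4.03% + β × 5.85%  ⇒  β = 0.9196.

0.92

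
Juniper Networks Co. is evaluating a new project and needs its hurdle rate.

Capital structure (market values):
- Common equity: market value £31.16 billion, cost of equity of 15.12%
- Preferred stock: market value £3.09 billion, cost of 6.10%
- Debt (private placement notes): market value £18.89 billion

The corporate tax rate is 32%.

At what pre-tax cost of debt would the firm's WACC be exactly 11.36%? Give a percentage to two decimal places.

Total capital V = 31.16 + 3.09 + 18.89 = 53.14.
Equity weight = 31.16/53.14 = 0.5864.
Preferred weight = 3.09/53.14 = 0.0581.
Private placement notes weight = 18.89/53.14 = 0.3555.
Equity contribution = 0.5864 × 15.12% = 8.8660%.
Preferred contribution = 0.0581 × 6.1% = 0.3547%.
Remaining for debt = 11.36% − 9.2207% = 2.1393%.
Rd × (1 − 32%) × 0.3555 = 2.1393%  ⇒  Rd = 8.8502%.

8.85%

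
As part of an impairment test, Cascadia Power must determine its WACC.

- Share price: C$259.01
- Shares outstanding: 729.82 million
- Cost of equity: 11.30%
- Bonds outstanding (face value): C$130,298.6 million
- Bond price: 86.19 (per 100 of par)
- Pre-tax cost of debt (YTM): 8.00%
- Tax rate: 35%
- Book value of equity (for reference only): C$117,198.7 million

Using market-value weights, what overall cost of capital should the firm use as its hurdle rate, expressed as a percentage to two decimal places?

Market value of equity E = 259.01 × 729.82m = 189030.6782m. Market value of debt D = 130298.6m × 86.19/100 = 112304.36334m.
Total capital V = 189030.6782 + 112304.36334 = 301335.04154.
Equity: weight = 189030.6782/301335.04154 = 0.6273; cost = 11.3%.
Bonds outstanding: weight = 112304.36334/301335.04154 = 0.3727; after-tax cost = 8% × (1 − 35%) = 5.2000%.
WACC = 0.6273 × 11.3000% + 0.3727 × 5.2000% = 9.0266%.

9.03%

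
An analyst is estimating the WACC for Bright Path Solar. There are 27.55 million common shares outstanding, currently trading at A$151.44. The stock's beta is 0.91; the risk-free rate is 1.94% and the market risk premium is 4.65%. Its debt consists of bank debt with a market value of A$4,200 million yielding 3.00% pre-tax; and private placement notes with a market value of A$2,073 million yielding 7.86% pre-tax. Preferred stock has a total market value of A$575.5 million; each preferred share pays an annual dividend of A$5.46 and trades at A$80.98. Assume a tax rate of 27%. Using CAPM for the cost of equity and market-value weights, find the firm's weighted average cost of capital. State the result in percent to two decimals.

4.60%

Cost of equity via CAPM: Re = 1.94% + 0.91 × 4.65% = 6.1715%.
Cost of preferred: Rp = 5.46 / 80.98 = 6.7424%.
Market value of equity E = 151.44 × 27.55m = 4172.172m.
Total capital V = 4172.172 + 575.5 + 4200 + 2073 = 11020.672.
Equity: weight = 4172.172/11020.672 = 0.3786; cost = 6.1715%.
Preferred: weight = 575.5/11020.672 = 0.0522; cost = 6.7424%.
Bank debt: weight = 4200/11020.672 = 0.3811; after-tax cost = 3% × (1 − 27%) = 2.1900%.
Private placement notes: weight = 2073/11020.672 = 0.1881; after-tax cost = 7.86% × (1 − 27%) = 5.7378%.
WACC = 0.3786 × 6.1715% + 0.0522 × 6.7424% + 0.3811 × 2.1900% + 0.1881 × 5.7378% = 4.6024%.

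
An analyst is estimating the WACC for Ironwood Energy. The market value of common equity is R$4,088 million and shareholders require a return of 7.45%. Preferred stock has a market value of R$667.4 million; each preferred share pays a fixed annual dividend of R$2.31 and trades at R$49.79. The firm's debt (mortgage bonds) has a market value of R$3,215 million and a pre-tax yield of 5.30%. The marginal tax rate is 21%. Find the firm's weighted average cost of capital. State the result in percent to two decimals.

Cost of preferred: Rp = 2.31 / 49.79 = 4.6395%.
Total capital V = 4088 + 667.4 + 3215 = 7970.4.
Equity: weight = 4088/7970.4 = 0.5129; cost = 7.45%.
Preferred: weight = 667.4/7970.4 = 0.0837; cost = 4.6395%.
Mortgage bonds: weight = 3215/7970.4 = 0.4034; after-tax cost = 5.3% × (1 − 21%) = 4.1870%.
WACC = 0.5129 × 7.4500% + 0.0837 × 4.6395% + 0.4034 × 4.1870% = 5.8985%.

5.90%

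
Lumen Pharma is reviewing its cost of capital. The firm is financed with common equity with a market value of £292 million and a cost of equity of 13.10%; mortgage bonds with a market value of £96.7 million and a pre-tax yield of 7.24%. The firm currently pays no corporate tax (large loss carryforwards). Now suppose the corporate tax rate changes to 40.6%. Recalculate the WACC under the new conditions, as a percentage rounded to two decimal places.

After the change:
Total capital V = 292 + 96.7 = 388.7.
Equity: weight = 292/388.7 = 0.7512; cost = 13.1%.
Mortgage bonds: weight = 96.7/388.7 = 0.2488; after-tax cost = 7.24% × (1 − 40.6%) = 4.3006%.
WACC = 0.7512 × 13.1000% + 0.2488 × 4.3006% = 10.9109%.

10.91%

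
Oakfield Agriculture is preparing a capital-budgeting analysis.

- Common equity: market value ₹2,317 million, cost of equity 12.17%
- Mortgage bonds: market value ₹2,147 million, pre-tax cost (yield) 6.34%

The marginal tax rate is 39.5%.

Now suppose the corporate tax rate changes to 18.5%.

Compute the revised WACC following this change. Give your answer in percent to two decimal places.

8.80%

After the change:
Total capital V = 2317 + 2147 = 4464.
Equity: weight = 2317/4464 = 0.5190; cost = 12.17%.
Mortgage bonds: weight = 2147/4464 = 0.4810; after-tax cost = 6.34% × (1 − 18.5%) = 5.1671%.
WACC = 0.5190 × 12.1700% + 0.4810 × 5.1671% = 8.8019%.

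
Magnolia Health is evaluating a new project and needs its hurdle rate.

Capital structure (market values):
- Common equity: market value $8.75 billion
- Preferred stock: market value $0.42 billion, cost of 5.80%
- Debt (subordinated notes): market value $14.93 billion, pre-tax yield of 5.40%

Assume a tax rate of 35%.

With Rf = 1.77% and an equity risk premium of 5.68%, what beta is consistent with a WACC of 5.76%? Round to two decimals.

Total capital V = 8.75 + 0.42 + 14.93 = 24.1.
Equity weight = 8.75/24.1 = 0.3631.
Preferred weight = 0.42/24.1 = 0.0174.
Subordinated notes weight = 14.93/24.1 = 0.6195.
Debt contribution = 0.6195 × 5.4% × (1 − 35%) = 2.1745%.
Preferred contribution = 0.0174 × 5.8% = 0.1011%.
Required equity contribution = 5.76% − 2.2755% = 3.4845%  ⇒  Re = 9.5972%.
CAPM: 9.5972% = 1.77% + β × 5.68%  ⇒  β = 1.3780.

1.38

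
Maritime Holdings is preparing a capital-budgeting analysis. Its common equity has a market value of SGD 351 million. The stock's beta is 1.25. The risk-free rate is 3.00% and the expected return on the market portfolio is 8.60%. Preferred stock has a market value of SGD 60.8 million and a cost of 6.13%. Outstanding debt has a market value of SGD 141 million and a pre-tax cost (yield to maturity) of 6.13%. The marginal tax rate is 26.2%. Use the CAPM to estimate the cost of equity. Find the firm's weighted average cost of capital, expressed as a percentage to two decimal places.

8.18%

Market risk premium = 8.6% − 3.0% = 5.6%.
Cost of equity via CAPM: Re = 3.0% + 1.25 × 5.6% = 10.0000%.
Total capital V = 351 + 60.8 + 141 = 552.8.
Equity: weight = 351/552.8 = 0.6349; cost = 10%.
Preferred: weight = 60.8/552.8 = 0.1100; cost = 6.13%.
Debt: weight = 141/552.8 = 0.2551; after-tax cost = 6.13% × (1 − 26.2%) = 4.5239%.
WACC = 0.6349 × 10.0000% + 0.1100 × 6.1300% + 0.2551 × 4.5239% = 8.1776%.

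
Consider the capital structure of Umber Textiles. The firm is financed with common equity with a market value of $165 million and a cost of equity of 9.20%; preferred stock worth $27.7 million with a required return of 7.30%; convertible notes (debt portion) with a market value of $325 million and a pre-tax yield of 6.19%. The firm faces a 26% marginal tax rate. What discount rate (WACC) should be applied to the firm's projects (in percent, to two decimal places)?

6.20%

Total capital V = 165 + 27.7 + 325 = 517.7.
Equity: weight = 165/517.7 = 0.3187; cost = 9.2%.
Preferred: weight = 27.7/517.7 = 0.0535; cost = 7.3%.
Convertible notes (debt portion): weight = 325/517.7 = 0.6278; after-tax cost = 6.19% × (1 − 26%) = 4.5806%.
WACC = 0.3187 × 9.2000% + 0.0535 × 7.3000% + 0.6278 × 4.5806% = 6.1984%.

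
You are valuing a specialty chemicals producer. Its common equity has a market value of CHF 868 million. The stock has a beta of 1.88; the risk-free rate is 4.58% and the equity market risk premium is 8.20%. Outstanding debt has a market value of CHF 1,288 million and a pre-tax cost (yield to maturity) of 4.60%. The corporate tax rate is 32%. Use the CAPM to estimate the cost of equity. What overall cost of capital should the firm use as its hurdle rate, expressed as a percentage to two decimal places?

9.92%

Cost of equity via CAPM: Re = 4.58% + 1.88 × 8.2% = 19.9960%.
Total capital V = 868 + 1288 = 2156.
Equity: weight = 868/2156 = 0.4026; cost = 19.996%.
Debt: weight = 1288/2156 = 0.5974; after-tax cost = 4.6% × (1 − 32%) = 3.1280%.
WACC = 0.4026 × 19.9960% + 0.5974 × 3.1280% = 9.9190%.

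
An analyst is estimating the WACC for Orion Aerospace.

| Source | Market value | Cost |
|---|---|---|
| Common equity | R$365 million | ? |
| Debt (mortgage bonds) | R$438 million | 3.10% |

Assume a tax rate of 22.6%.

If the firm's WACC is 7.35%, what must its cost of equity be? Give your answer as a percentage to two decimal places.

Total capital V = 365 + 438 = 803.
Equity weight = 365/803 = 0.4545.
Mortgage bonds weight = 438/803 = 0.5455.
Debt contribution = 0.5455 × 3.1% × (1 − 22.6%) = 1.3088%.
Required equity contribution = 7.35% − 1.3088% = 6.0412%.
Re = 6.0412% / 0.4545 = 13.2907%.

13.29%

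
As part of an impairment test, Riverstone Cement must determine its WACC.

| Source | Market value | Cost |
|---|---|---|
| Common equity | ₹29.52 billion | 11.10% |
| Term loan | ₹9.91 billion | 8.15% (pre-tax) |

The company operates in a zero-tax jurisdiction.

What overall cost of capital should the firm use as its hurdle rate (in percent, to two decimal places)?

10.36%

Total capital V = 29.52 + 9.91 = 39.43.
Equity: weight = 29.52/39.43 = 0.7487; cost = 11.1%.
Term loan: weight = 9.91/39.43 = 0.2513; after-tax cost = 8.15% × (1 − 0%) = 8.1500%.
WACC = 0.7487 × 11.1000% + 0.2513 × 8.1500% = 10.3586%.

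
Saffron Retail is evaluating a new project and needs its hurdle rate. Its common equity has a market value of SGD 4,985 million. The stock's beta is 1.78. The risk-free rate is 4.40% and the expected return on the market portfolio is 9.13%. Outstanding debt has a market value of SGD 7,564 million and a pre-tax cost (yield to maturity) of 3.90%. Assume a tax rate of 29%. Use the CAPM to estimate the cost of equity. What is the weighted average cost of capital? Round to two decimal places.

6.76%

Market risk premium = 9.13% − 4.4% = 4.73%.
Cost of equity via CAPM: Re = 4.4% + 1.78 × 4.73% = 12.8194%.
Total capital V = 4985 + 7564 = 12549.
Equity: weight = 4985/12549 = 0.3972; cost = 12.8194%.
Debt: weight = 7564/12549 = 0.6028; after-tax cost = 3.9% × (1 − 29%) = 2.7690%.
WACC = 0.3972 × 12.8194% + 0.6028 × 2.7690% = 6.7614%.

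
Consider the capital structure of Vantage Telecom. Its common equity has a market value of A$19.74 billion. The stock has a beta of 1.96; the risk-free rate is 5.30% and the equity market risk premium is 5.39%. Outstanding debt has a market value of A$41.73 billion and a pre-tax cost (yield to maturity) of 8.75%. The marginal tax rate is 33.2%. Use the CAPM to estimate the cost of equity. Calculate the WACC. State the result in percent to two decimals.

9.06%

Cost of equity via CAPM: Re = 5.3% + 1.96 × 5.39% = 15.8644%.
Total capital V = 19.74 + 41.73 = 61.47.
Equity: weight = 19.74/61.47 = 0.3211; cost = 15.8644%.
Debt: weight = 41.73/61.47 = 0.6789; after-tax cost = 8.75% × (1 − 33.2%) = 5.8450%.
WACC = 0.3211 × 15.8644% + 0.6789 × 5.8450% = 9.0626%.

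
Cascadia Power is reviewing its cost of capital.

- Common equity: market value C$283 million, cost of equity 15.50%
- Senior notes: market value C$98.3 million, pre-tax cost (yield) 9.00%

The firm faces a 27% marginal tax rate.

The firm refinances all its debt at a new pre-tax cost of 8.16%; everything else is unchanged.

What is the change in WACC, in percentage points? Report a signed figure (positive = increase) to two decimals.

Current WACC:
Total capital V = 283 + 98.3 = 381.3.
Equity: weight = 283/381.3 = 0.7422; cost = 15.5%.
Senior notes: weight = 98.3/381.3 = 0.2578; after-tax cost = 9% × (1 − 27%) = 6.5700%.
WACC = 0.7422 × 15.5000% + 0.2578 × 6.5700% = 13.1978%.
After the change:
Total capital V = 283 + 98.3 = 381.3.
Equity: weight = 283/381.3 = 0.7422; cost = 15.5%.
Senior notes: weight = 98.3/381.3 = 0.2578; after-tax cost = 8.16% × (1 − 27%) = 5.9568%.
WACC = 0.7422 × 15.5000% + 0.2578 × 5.9568% = 13.0397%.
Change in WACC = 13.0397% − 13.1978% = -0.1581 pp.

-0.16 pp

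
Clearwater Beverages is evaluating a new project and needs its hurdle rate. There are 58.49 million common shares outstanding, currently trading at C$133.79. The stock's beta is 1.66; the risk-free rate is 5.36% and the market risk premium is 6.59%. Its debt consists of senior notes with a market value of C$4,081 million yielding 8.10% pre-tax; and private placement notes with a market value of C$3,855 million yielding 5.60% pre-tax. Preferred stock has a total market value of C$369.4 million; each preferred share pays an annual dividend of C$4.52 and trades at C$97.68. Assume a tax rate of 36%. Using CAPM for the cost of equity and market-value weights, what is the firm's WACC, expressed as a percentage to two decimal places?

Cost of equity via CAPM: Re = 5.36% + 1.66 × 6.59% = 16.2994%.
Cost of preferred: Rp = 4.52 / 97.68 = 4.6274%.
Market value of equity E = 133.79 × 58.49m = 7825.3771m.
Total capital V = 7825.3771 + 369.4 + 4081 + 3855 = 16130.7771.
Equity: weight = 7825.3771/16130.7771 = 0.4851; cost = 16.2994%.
Preferred: weight = 369.4/16130.7771 = 0.0229; cost = 4.6274%.
Senior notes: weight = 4081/16130.7771 = 0.2530; after-tax cost = 8.1% × (1 − 36%) = 5.1840%.
Private placement notes: weight = 3855/16130.7771 = 0.2390; after-tax cost = 5.6% × (1 − 36%) = 3.5840%.
WACC = 0.4851 × 16.2994% + 0.0229 × 4.6274% + 0.2530 × 5.1840% + 0.2390 × 3.5840% = 10.1812%.

10.18%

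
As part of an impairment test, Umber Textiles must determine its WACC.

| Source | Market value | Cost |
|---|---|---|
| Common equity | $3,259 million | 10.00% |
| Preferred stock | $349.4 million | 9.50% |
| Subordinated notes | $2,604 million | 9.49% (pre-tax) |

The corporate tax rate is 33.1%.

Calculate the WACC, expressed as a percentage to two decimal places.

8.44%

Total capital V = 3259 + 349.4 + 2604 = 6212.4.
Equity: weight = 3259/6212.4 = 0.5246; cost = 10%.
Preferred: weight = 349.4/6212.4 = 0.0562; cost = 9.5%.
Subordinated notes: weight = 2604/6212.4 = 0.4192; after-tax cost = 9.49% × (1 − 33.1%) = 6.3488%.
WACC = 0.5246 × 10.0000% + 0.0562 × 9.5000% + 0.4192 × 6.3488% = 8.4414%.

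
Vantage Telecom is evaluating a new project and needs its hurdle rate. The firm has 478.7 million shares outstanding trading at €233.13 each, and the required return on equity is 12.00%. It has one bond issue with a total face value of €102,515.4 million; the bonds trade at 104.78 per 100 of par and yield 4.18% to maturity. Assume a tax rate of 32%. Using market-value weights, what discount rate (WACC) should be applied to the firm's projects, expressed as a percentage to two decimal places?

7.51%

Market value of equity E = 233.13 × 478.7m = 111599.331m. Market value of debt D = 102515.4m × 104.78/100 = 107415.63612m.
Total capital V = 111599.331 + 107415.63612 = 219014.96712.
Equity: weight = 111599.331/219014.96712 = 0.5096; cost = 12%.
Bonds outstanding: weight = 107415.63612/219014.96712 = 0.4904; after-tax cost = 4.18% × (1 − 32%) = 2.8424%.
WACC = 0.5096 × 12.0000% + 0.4904 × 2.8424% = 7.5087%.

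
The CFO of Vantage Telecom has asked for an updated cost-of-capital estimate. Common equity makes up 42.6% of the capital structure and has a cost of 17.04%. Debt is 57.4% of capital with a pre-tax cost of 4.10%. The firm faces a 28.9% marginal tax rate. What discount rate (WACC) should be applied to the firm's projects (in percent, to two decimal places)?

8.93%

After-tax cost of debt = 4.1% × (1 − 28.9%) = 2.9151%.
WACC = 0.426 × 17.0400% + 0.574 × 2.9151% = 8.9323%.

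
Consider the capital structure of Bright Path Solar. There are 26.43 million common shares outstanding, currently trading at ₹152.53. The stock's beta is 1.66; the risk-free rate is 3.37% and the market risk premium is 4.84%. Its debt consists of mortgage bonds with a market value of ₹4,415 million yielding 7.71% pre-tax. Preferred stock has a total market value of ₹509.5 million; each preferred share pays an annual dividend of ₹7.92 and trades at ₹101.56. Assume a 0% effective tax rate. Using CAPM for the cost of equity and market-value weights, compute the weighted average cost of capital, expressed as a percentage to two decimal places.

Cost of equity via CAPM: Re = 3.37% + 1.66 × 4.84% = 11.4044%.
Cost of preferred: Rp = 7.92 / 101.56 = 7.7983%.
Market value of equity E = 152.53 × 26.43m = 4031.3679m.
Total capital V = 4031.3679 + 509.5 + 4415 = 8955.8679.
Equity: weight = 4031.3679/8955.8679 = 0.4501; cost = 11.4044%.
Preferred: weight = 509.5/8955.8679 = 0.0569; cost = 7.7983%.
Mortgage bonds: weight = 4415/8955.8679 = 0.4930; after-tax cost = 7.71% × (1 − 0%) = 7.7100%.
WACC = 0.4501 × 11.4044% + 0.0569 × 7.7983% + 0.4930 × 7.7100% = 9.3780%.

9.38%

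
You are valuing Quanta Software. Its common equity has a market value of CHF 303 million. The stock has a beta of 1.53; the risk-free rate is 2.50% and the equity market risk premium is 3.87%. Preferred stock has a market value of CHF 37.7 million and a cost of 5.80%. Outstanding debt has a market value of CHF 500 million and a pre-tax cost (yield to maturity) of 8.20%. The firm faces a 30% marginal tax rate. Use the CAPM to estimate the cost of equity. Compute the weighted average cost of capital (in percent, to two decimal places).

Cost of equity via CAPM: Re = 2.5% + 1.53 × 3.87% = 8.4211%.
Total capital V = 303 + 37.7 + 500 = 840.7.
Equity: weight = 303/840.7 = 0.3604; cost = 8.4211%.
Preferred: weight = 37.7/840.7 = 0.0448; cost = 5.8%.
Debt: weight = 500/840.7 = 0.5947; after-tax cost = 8.2% × (1 − 30%) = 5.7400%.
WACC = 0.3604 × 8.4211% + 0.0448 × 5.8000% + 0.5947 × 5.7400% = 6.7090%.

6.71%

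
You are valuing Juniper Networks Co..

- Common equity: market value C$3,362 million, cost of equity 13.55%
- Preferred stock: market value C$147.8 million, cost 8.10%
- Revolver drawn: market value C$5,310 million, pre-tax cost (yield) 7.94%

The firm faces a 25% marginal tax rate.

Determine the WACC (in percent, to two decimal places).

Total capital V = 3362 + 147.8 + 5310 = 8819.8.
Equity: weight = 3362/8819.8 = 0.3812; cost = 13.55%.
Preferred: weight = 147.8/8819.8 = 0.0168; cost = 8.1%.
Revolver drawn: weight = 5310/8819.8 = 0.6021; after-tax cost = 7.94% × (1 − 25%) = 5.9550%.
WACC = 0.3812 × 13.5500% + 0.0168 × 8.1000% + 0.6021 × 5.9550% = 8.8861%.

8.89%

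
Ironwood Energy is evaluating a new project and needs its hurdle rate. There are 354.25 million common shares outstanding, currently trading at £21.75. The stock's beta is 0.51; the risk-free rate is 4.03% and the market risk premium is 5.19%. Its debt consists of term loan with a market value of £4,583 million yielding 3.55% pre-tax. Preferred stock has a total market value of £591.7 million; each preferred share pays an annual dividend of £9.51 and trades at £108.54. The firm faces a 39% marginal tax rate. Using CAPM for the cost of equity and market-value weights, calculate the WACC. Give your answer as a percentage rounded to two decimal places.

Cost of equity via CAPM: Re = 4.03% + 0.51 × 5.19% = 6.6769%.
Cost of preferred: Rp = 9.51 / 108.54 = 8.7617%.
Market value of equity E = 21.75 × 354.25m = 7704.9375m.
Total capital V = 7704.9375 + 591.7 + 4583 = 12879.6375.
Equity: weight = 7704.9375/12879.6375 = 0.5982; cost = 6.6769%.
Preferred: weight = 591.7/12879.6375 = 0.0459; cost = 8.7617%.
Term loan: weight = 4583/12879.6375 = 0.3558; after-tax cost = 3.55% × (1 − 39%) = 2.1655%.
WACC = 0.5982 × 6.6769% + 0.0459 × 8.7617% + 0.3558 × 2.1655% = 5.1674%.

5.17%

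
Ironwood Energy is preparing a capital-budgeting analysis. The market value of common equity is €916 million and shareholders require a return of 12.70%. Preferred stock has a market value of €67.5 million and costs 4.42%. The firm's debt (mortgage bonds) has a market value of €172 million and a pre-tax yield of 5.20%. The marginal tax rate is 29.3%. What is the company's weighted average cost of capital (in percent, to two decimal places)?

Total capital V = 916 + 67.5 + 172 = 1155.5.
Equity: weight = 916/1155.5 = 0.7927; cost = 12.7%.
Preferred: weight = 67.5/1155.5 = 0.0584; cost = 4.42%.
Mortgage bonds: weight = 172/1155.5 = 0.1489; after-tax cost = 5.2% × (1 − 29.3%) = 3.6764%.
WACC = 0.7927 × 12.7000% + 0.0584 × 4.4200% + 0.1489 × 3.6764% = 10.8731%.

10.87%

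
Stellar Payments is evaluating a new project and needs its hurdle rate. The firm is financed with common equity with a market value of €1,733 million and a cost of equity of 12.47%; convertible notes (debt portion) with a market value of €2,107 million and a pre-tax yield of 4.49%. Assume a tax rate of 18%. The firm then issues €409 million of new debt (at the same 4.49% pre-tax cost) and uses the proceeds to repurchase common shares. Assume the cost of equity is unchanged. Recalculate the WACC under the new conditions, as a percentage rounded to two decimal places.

After the change:
Total capital V = 1324 + 2516 = 3840.
Equity: weight = 1324/3840 = 0.3448; cost = 12.47%.
Convertible notes (debt portion): weight = 2516/3840 = 0.6552; after-tax cost = 4.49% × (1 − 18%) = 3.6818%.
WACC = 0.3448 × 12.4700% + 0.6552 × 3.6818% = 6.7119%.

6.71%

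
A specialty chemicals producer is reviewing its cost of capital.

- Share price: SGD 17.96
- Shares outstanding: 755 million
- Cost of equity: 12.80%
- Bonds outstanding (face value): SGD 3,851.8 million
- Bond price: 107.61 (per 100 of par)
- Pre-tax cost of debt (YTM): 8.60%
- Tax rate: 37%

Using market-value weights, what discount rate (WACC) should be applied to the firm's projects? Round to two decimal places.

Market value of equity E = 17.96 × 755m = 13559.8m. Market value of debt D = 3851.8m × 107.61/100 = 4144.92198m.
Total capital V = 13559.8 + 4144.92198 = 17704.72198.
Equity: weight = 13559.8/17704.72198 = 0.7659; cost = 12.8%.
Bonds outstanding: weight = 4144.92198/17704.72198 = 0.2341; after-tax cost = 8.6% × (1 − 37%) = 5.4180%.
WACC = 0.7659 × 12.8000% + 0.2341 × 5.4180% = 11.0718%.

11.07%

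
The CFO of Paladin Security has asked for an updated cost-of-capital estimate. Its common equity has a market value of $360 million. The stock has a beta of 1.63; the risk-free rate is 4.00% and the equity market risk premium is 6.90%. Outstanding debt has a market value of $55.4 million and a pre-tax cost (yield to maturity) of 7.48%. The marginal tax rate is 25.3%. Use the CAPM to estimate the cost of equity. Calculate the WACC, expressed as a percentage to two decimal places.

13.96%

Cost of equity via CAPM: Re = 4.0% + 1.63 × 6.9% = 15.2470%.
Total capital V = 360 + 55.4 = 415.4.
Equity: weight = 360/415.4 = 0.8666; cost = 15.247%.
Debt: weight = 55.4/415.4 = 0.1334; after-tax cost = 7.48% × (1 − 25.3%) = 5.5876%.
WACC = 0.8666 × 15.2470% + 0.1334 × 5.5876% = 13.9588%.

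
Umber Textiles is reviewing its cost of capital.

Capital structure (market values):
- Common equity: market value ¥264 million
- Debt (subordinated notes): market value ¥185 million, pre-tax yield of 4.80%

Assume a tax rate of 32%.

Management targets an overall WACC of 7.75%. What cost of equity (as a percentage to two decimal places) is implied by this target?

Total capital V = 264 + 185 = 449.
Equity weight = 264/449 = 0.5880.
Subordinated notes weight = 185/449 = 0.4120.
Debt contribution = 0.4120 × 4.8% × (1 − 32%) = 1.3449%.
Required equity contribution = 7.75% − 1.3449% = 6.4051%.
Re = 6.4051% / 0.5880 = 10.8936%.

10.89%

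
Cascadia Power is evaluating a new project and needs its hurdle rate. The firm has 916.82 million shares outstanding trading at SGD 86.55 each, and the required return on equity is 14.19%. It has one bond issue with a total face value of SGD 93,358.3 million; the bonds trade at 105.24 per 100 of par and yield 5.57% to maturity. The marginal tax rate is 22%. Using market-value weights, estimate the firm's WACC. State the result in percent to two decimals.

Market value of equity E = 86.55 × 916.82m = 79350.771m. Market value of debt D = 93358.3m × 105.24/100 = 98250.27492m.
Total capital V = 79350.771 + 98250.27492 = 177601.04592.
Equity: weight = 79350.771/177601.04592 = 0.4468; cost = 14.19%.
Bonds outstanding: weight = 98250.27492/177601.04592 = 0.5532; after-tax cost = 5.57% × (1 − 22%) = 4.3446%.
WACC = 0.4468 × 14.1900% + 0.5532 × 4.3446% = 8.7434%.

8.74%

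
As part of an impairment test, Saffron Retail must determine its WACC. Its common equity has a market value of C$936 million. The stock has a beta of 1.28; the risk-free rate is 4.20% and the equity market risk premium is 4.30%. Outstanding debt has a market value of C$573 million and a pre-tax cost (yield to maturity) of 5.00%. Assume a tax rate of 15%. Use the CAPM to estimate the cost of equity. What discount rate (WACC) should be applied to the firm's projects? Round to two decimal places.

7.63%

Cost of equity via CAPM: Re = 4.2% + 1.28 × 4.3% = 9.7040%.
Total capital V = 936 + 573 = 1509.
Equity: weight = 936/1509 = 0.6203; cost = 9.704%.
Debt: weight = 573/1509 = 0.3797; after-tax cost = 5% × (1 − 15%) = 4.2500%.
WACC = 0.6203 × 9.7040% + 0.3797 × 4.2500% = 7.6330%.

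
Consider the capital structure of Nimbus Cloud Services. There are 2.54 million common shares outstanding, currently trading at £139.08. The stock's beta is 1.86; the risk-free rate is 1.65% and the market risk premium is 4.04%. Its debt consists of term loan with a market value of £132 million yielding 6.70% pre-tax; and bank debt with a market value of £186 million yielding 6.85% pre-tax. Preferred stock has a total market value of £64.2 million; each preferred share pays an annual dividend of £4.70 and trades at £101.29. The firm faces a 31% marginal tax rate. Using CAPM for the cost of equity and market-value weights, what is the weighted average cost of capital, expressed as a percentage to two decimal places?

6.83%

Cost of equity via CAPM: Re = 1.65% + 1.86 × 4.04% = 9.1644%.
Cost of preferred: Rp = 4.7 / 101.29 = 4.6401%.
Market value of equity E = 139.08 × 2.54m = 353.2632m.
Total capital V = 353.2632 + 64.2 + 132 + 186 = 735.4632.
Equity: weight = 353.2632/735.4632 = 0.4803; cost = 9.1644%.
Preferred: weight = 64.2/735.4632 = 0.0873; cost = 4.6401%.
Term loan: weight = 132/735.4632 = 0.1795; after-tax cost = 6.7% × (1 − 31%) = 4.6230%.
Bank debt: weight = 186/735.4632 = 0.2529; after-tax cost = 6.85% × (1 − 31%) = 4.7265%.
WACC = 0.4803 × 9.1644% + 0.0873 × 4.6401% + 0.1795 × 4.6230% + 0.2529 × 4.7265% = 6.8320%.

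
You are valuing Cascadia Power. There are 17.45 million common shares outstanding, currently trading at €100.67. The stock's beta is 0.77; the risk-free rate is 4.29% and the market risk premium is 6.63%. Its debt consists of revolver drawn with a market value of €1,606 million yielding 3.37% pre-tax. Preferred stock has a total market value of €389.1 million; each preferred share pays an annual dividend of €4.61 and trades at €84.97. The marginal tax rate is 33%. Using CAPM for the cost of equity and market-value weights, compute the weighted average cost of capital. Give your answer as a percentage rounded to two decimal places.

5.93%

Cost of equity via CAPM: Re = 4.29% + 0.77 × 6.63% = 9.3951%.
Cost of preferred: Rp = 4.61 / 84.97 = 5.4254%.
Market value of equity E = 100.67 × 17.45m = 1756.6915m.
Total capital V = 1756.6915 + 389.1 + 1606 = 3751.7915.
Equity: weight = 1756.6915/3751.7915 = 0.4682; cost = 9.3951%.
Preferred: weight = 389.1/3751.7915 = 0.1037; cost = 5.4254%.
Revolver drawn: weight = 1606/3751.7915 = 0.4281; after-tax cost = 3.37% × (1 − 33%) = 2.2579%.
WACC = 0.4682 × 9.3951% + 0.1037 × 5.4254% + 0.4281 × 2.2579% = 5.9282%.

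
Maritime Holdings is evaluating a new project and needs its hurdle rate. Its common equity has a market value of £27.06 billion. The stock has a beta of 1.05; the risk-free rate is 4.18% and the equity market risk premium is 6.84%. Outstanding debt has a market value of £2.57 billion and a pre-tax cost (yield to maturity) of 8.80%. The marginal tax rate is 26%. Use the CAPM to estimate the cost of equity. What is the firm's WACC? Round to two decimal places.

Cost of equity via CAPM: Re = 4.18% + 1.05 × 6.84% = 11.3620%.
Total capital V = 27.06 + 2.57 = 29.63.
Equity: weight = 27.06/29.63 = 0.9133; cost = 11.362%.
Debt: weight = 2.57/29.63 = 0.0867; after-tax cost = 8.8% × (1 − 26%) = 6.5120%.
WACC = 0.9133 × 11.3620% + 0.0867 × 6.5120% = 10.9413%.

10.94%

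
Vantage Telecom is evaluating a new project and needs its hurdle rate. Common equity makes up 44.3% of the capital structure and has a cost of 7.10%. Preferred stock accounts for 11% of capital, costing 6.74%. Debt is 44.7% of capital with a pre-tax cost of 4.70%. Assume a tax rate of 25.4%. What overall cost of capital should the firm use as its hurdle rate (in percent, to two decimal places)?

5.45%

After-tax cost of debt = 4.7% × (1 − 25.4%) = 3.5062%.
WACC = 0.443 × 7.1000% + 0.110 × 6.7400% + 0.447 × 3.5062% = 5.4540%.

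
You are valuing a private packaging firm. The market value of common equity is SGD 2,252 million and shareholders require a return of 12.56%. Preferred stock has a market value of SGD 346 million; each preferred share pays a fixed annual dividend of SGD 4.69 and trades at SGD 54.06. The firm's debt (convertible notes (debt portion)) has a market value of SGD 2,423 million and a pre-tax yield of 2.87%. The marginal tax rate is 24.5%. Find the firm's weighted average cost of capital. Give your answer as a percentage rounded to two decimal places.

Cost of preferred: Rp = 4.69 / 54.06 = 8.6755%.
Total capital V = 2252 + 346 + 2423 = 5021.
Equity: weight = 2252/5021 = 0.4485; cost = 12.56%.
Preferred: weight = 346/5021 = 0.0689; cost = 8.6755%.
Convertible notes (debt portion): weight = 2423/5021 = 0.4826; after-tax cost = 2.87% × (1 − 24.5%) = 2.1669%.
WACC = 0.4485 × 12.5600% + 0.0689 × 8.6755% + 0.4826 × 2.1669% = 7.2769%.

7.28%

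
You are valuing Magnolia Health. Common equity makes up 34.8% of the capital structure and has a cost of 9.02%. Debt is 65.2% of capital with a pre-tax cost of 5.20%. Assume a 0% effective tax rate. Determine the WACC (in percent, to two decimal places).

6.53%

After-tax cost of debt = 5.2% × (1 − 0%) = 5.2000%.
WACC = 0.348 × 9.0200% + 0.652 × 5.2000% = 6.5294%.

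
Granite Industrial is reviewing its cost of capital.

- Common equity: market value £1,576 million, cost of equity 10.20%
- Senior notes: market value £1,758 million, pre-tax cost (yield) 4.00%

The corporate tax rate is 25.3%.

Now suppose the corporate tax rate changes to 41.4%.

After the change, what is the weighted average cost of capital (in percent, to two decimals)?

After the change:
Total capital V = 1576 + 1758 = 3334.
Equity: weight = 1576/3334 = 0.4727; cost = 10.2%.
Senior notes: weight = 1758/3334 = 0.5273; after-tax cost = 4% × (1 − 41.4%) = 2.3440%.
WACC = 0.4727 × 10.2000% + 0.5273 × 2.3440% = 6.0576%.

6.06%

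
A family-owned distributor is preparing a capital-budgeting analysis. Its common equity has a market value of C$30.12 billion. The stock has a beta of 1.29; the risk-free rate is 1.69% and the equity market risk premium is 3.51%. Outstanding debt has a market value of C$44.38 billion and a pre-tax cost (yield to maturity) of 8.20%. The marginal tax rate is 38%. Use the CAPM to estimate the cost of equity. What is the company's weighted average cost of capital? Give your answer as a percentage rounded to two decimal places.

5.54%

Cost of equity via CAPM: Re = 1.69% + 1.29 × 3.51% = 6.2179%.
Total capital V = 30.12 + 44.38 = 74.5.
Equity: weight = 30.12/74.5 = 0.4043; cost = 6.2179%.
Debt: weight = 44.38/74.5 = 0.5957; after-tax cost = 8.2% × (1 − 38%) = 5.0840%.
WACC = 0.4043 × 6.2179% + 0.5957 × 5.0840% = 5.5424%.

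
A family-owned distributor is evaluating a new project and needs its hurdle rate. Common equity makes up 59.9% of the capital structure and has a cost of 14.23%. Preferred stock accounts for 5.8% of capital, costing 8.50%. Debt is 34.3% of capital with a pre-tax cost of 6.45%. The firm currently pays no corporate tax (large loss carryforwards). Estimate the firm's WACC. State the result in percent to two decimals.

11.23%

After-tax cost of debt = 6.45% × (1 − 0%) = 6.4500%.
WACC = 0.599 × 14.2300% + 0.058 × 8.5000% + 0.343 × 6.4500% = 11.2291%.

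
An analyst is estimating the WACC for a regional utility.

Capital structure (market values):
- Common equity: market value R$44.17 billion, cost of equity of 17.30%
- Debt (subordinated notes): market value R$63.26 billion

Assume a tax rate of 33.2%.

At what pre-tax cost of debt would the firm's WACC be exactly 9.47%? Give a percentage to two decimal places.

Total capital V = 44.17 + 63.26 = 107.43.
Equity weight = 44.17/107.43 = 0.4112.
Subordinated notes weight = 63.26/107.43 = 0.5888.
Equity contribution = 0.4112 × 17.3% = 7.1129%.
Remaining for debt = 9.47% − 7.1129% = 2.3571%.
Rd × (1 − 33.2%) × 0.5888 = 2.3571%  ⇒  Rd = 5.9923%.

5.99%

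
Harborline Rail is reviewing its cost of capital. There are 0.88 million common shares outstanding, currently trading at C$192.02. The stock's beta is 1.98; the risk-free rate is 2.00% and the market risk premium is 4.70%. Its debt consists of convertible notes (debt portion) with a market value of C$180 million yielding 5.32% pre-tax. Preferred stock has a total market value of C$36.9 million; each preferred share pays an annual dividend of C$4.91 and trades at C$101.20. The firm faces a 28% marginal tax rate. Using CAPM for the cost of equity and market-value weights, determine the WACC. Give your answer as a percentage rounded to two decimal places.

7.20%

Cost of equity via CAPM: Re = 2.0% + 1.98 × 4.7% = 11.3060%.
Cost of preferred: Rp = 4.91 / 101.2 = 4.8518%.
Market value of equity E = 192.02 × 0.88m = 168.9776m.
Total capital V = 168.9776 + 36.9 + 180 = 385.8776.
Equity: weight = 168.9776/385.8776 = 0.4379; cost = 11.306%.
Preferred: weight = 36.9/385.8776 = 0.0956; cost = 4.8518%.
Convertible notes (debt portion): weight = 180/385.8776 = 0.4665; after-tax cost = 5.32% × (1 − 28%) = 3.8304%.
WACC = 0.4379 × 11.3060% + 0.0956 × 4.8518% + 0.4665 × 3.8304% = 7.2017%.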